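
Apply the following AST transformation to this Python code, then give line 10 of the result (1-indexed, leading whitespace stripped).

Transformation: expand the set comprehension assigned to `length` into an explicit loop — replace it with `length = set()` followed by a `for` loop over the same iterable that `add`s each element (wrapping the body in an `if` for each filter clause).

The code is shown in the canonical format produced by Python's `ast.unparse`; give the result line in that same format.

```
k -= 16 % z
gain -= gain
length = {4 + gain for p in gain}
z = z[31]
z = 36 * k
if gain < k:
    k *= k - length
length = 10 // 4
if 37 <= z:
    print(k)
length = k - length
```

length = 10 // 4

Transformed code:
k -= 16 % z
gain -= gain
length = set()
for p in gain:
    length.add(4 + gain)
z = z[31]
z = 36 * k
if gain < k:
    k *= k - length
length = 10 // 4
if 37 <= z:
    print(k)
length = k - length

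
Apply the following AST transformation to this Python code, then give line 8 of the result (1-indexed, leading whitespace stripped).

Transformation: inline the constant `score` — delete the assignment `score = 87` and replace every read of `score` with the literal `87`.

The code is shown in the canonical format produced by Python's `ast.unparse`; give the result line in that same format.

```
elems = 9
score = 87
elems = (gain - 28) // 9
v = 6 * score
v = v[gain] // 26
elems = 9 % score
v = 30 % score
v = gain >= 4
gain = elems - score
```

Transformed code:
elems = 9
elems = (gain - 28) // 9
v = 6 * 87
v = v[gain] // 26
elems = 9 % 87
v = 30 % 87
v = gain >= 4
gain = elems - 87

gain = elems - 87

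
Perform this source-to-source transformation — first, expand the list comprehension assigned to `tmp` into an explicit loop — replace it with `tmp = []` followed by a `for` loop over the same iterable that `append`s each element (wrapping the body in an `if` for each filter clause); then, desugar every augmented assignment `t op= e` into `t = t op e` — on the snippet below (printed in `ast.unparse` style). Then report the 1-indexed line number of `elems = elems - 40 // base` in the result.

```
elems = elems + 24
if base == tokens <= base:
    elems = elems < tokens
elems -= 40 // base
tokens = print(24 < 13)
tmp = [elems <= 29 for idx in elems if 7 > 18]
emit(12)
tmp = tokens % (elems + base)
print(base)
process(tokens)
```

Transformed code:
elems = elems + 24
if base == tokens <= base:
    elems = elems < tokens
elems = elems - 40 // base
tokens = print(24 < 13)
tmp = []
for idx in elems:
    if 7 > 18:
        tmp.append(elems <= 29)
emit(12)
tmp = tokens % (elems + base)
print(base)
process(tokens)

4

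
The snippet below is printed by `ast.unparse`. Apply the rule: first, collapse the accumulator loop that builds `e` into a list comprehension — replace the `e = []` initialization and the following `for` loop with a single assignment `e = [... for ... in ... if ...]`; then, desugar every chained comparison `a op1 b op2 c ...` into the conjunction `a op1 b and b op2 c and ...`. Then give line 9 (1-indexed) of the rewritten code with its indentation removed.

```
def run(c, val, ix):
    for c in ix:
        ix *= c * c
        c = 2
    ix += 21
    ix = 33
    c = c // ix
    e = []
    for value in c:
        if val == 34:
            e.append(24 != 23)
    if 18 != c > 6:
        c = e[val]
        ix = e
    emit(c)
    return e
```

Transformed code:
def run(c, val, ix):
    for c in ix:
        ix *= c * c
        c = 2
    ix += 21
    ix = 33
    c = c // ix
    e = [24 != 23 for value in c if val == 34]
    if 18 != c and c > 6:
        c = e[val]
        ix = e
    emit(c)
    return e

if 18 != c and c > 6:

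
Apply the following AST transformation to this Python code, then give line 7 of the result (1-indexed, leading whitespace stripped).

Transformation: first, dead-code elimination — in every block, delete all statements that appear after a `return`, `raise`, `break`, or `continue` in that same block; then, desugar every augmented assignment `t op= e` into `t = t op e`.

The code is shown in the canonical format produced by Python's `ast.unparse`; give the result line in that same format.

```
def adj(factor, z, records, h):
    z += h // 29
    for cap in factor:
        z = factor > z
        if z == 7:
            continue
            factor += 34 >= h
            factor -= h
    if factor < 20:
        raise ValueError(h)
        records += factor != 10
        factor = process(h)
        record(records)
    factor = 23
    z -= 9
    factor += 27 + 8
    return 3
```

Transformed code:
def adj(factor, z, records, h):
    z = z + h // 29
    for cap in factor:
        z = factor > z
        if z == 7:
            continue
    if factor < 20:
        raise ValueError(h)
    factor = 23
    z = z - 9
    factor = factor + (27 + 8)
    return 3

if factor < 20:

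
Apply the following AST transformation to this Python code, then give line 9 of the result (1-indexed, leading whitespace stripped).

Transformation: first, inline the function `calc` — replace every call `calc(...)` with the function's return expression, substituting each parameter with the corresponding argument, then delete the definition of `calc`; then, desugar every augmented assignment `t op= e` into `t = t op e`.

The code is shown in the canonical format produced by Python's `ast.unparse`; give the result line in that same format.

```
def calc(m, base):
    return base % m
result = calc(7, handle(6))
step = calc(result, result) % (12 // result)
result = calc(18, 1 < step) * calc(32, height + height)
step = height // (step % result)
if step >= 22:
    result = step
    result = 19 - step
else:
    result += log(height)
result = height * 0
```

result = result + log(height)

Transformed code:
result = handle(6) % 7
step = result % result % (12 // result)
result = (1 < step) % 18 * ((height + height) % 32)
step = height // (step % result)
if step >= 22:
    result = step
    result = 19 - step
else:
    result = result + log(height)
result = height * 0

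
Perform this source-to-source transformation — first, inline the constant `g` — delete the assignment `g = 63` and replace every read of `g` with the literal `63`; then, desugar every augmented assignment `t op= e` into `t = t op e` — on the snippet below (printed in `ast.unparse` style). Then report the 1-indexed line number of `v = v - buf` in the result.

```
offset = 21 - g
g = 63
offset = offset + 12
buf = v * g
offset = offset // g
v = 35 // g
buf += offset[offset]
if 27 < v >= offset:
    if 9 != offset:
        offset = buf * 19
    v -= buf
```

10

Transformed code:
offset = 21 - 63
offset = offset + 12
buf = v * 63
offset = offset // 63
v = 35 // 63
buf = buf + offset[offset]
if 27 < v >= offset:
    if 9 != offset:
        offset = buf * 19
    v = v - buf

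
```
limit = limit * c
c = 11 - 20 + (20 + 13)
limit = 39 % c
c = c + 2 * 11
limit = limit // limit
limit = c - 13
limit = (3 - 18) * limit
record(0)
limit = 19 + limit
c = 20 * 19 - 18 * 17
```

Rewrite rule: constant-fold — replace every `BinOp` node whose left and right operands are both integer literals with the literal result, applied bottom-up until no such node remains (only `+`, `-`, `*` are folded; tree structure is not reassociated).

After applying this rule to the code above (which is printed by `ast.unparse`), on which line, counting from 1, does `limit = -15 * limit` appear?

7

Transformed code:
limit = limit * c
c = 24
limit = 39 % c
c = c + 22
limit = limit // limit
limit = c - 13
limit = -15 * limit
record(0)
limit = 19 + limit
c = 74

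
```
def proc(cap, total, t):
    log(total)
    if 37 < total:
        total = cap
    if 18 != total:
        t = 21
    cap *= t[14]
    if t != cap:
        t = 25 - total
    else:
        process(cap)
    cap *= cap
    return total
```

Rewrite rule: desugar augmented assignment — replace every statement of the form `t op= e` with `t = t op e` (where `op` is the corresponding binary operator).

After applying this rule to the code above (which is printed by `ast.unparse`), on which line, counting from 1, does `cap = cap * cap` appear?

Transformed code:
def proc(cap, total, t):
    log(total)
    if 37 < total:
        total = cap
    if 18 != total:
        t = 21
    cap = cap * t[14]
    if t != cap:
        t = 25 - total
    else:
        process(cap)
    cap = cap * cap
    return total

12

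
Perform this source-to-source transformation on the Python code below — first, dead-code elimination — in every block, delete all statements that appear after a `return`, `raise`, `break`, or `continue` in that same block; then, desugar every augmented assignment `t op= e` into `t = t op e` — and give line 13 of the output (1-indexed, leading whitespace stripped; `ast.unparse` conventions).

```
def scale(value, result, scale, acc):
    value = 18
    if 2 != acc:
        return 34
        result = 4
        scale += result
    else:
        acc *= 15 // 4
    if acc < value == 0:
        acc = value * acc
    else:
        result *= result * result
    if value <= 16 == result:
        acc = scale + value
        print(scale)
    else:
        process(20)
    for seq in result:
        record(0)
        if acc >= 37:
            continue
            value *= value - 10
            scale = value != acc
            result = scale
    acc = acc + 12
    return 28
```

Transformed code:
def scale(value, result, scale, acc):
    value = 18
    if 2 != acc:
        return 34
    else:
        acc = acc * (15 // 4)
    if acc < value == 0:
        acc = value * acc
    else:
        result = result * (result * result)
    if value <= 16 == result:
        acc = scale + value
        print(scale)
    else:
        process(20)
    for seq in result:
        record(0)
        if acc >= 37:
            continue
    acc = acc + 12
    return 28

print(scale)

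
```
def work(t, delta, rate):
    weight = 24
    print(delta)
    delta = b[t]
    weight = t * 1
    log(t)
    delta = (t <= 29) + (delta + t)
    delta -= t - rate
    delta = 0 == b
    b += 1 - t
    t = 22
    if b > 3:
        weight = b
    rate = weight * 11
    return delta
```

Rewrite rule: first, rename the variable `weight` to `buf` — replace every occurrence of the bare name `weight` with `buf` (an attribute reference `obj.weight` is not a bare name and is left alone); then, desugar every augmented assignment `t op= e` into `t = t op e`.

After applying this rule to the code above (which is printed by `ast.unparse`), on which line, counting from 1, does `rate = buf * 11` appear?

Transformed code:
def work(t, delta, rate):
    buf = 24
    print(delta)
    delta = b[t]
    buf = t * 1
    log(t)
    delta = (t <= 29) + (delta + t)
    delta = delta - (t - rate)
    delta = 0 == b
    b = b + (1 - t)
    t = 22
    if b > 3:
        buf = b
    rate = buf * 11
    return delta

14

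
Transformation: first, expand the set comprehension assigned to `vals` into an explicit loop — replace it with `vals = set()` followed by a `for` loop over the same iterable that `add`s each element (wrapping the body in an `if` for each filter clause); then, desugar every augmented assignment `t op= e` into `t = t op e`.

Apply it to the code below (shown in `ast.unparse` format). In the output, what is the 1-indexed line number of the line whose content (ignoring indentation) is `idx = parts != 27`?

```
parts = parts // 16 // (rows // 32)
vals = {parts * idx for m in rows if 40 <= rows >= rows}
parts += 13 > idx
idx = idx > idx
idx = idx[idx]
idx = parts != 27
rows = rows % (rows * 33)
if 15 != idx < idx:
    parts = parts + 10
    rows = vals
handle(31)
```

Transformed code:
parts = parts // 16 // (rows // 32)
vals = set()
for m in rows:
    if 40 <= rows >= rows:
        vals.add(parts * idx)
parts = parts + (13 > idx)
idx = idx > idx
idx = idx[idx]
idx = parts != 27
rows = rows % (rows * 33)
if 15 != idx < idx:
    parts = parts + 10
    rows = vals
handle(31)

9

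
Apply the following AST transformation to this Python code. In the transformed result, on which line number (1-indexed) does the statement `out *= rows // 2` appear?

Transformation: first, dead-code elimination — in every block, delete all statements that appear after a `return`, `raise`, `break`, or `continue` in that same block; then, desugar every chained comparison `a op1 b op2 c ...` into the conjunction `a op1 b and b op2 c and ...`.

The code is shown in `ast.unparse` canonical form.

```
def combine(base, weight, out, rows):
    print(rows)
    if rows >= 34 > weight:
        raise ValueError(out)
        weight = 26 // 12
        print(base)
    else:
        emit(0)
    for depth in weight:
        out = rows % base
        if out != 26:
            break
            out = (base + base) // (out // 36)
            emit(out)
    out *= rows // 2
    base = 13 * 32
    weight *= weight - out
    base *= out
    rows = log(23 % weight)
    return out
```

11

Transformed code:
def combine(base, weight, out, rows):
    print(rows)
    if rows >= 34 and 34 > weight:
        raise ValueError(out)
    else:
        emit(0)
    for depth in weight:
        out = rows % base
        if out != 26:
            break
    out *= rows // 2
    base = 13 * 32
    weight *= weight - out
    base *= out
    rows = log(23 % weight)
    return out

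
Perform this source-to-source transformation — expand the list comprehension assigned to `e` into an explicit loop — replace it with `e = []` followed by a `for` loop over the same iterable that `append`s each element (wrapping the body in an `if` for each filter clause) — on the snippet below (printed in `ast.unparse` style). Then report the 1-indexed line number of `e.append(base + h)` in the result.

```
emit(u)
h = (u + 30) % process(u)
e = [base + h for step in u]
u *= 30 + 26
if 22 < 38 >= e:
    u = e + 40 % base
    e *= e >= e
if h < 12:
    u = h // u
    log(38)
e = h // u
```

Transformed code:
emit(u)
h = (u + 30) % process(u)
e = []
for step in u:
    e.append(base + h)
u *= 30 + 26
if 22 < 38 >= e:
    u = e + 40 % base
    e *= e >= e
if h < 12:
    u = h // u
    log(38)
e = h // u

5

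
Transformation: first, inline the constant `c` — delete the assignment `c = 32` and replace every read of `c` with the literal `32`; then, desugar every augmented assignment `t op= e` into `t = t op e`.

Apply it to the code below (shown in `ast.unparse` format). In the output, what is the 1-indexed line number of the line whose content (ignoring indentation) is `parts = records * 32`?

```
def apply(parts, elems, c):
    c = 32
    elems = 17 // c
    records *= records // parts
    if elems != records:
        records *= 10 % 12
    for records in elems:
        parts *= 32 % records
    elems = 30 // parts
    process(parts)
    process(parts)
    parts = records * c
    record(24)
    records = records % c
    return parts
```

11

Transformed code:
def apply(parts, elems, c):
    elems = 17 // 32
    records = records * (records // parts)
    if elems != records:
        records = records * (10 % 12)
    for records in elems:
        parts = parts * (32 % records)
    elems = 30 // parts
    process(parts)
    process(parts)
    parts = records * 32
    record(24)
    records = records % 32
    return parts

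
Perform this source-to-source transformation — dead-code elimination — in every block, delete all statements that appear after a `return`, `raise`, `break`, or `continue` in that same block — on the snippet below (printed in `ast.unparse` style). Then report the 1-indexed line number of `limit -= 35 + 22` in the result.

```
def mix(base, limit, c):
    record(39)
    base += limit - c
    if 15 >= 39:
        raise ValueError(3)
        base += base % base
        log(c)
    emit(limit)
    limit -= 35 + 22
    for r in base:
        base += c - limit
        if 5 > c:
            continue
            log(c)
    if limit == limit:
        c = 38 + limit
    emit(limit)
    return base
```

7

Transformed code:
def mix(base, limit, c):
    record(39)
    base += limit - c
    if 15 >= 39:
        raise ValueError(3)
    emit(limit)
    limit -= 35 + 22
    for r in base:
        base += c - limit
        if 5 > c:
            continue
    if limit == limit:
        c = 38 + limit
    emit(limit)
    return base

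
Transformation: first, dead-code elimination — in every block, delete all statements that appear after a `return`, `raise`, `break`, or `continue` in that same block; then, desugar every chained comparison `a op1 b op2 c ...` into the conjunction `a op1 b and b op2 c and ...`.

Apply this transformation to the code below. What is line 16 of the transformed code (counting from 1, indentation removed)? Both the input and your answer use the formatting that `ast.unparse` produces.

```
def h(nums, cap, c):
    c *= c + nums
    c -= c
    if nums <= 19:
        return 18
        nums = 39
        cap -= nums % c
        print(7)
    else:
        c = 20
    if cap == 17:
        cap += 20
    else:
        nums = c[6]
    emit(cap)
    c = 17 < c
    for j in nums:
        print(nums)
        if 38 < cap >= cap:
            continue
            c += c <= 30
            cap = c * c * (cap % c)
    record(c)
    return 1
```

if 38 < cap and cap >= cap:

Transformed code:
def h(nums, cap, c):
    c *= c + nums
    c -= c
    if nums <= 19:
        return 18
    else:
        c = 20
    if cap == 17:
        cap += 20
    else:
        nums = c[6]
    emit(cap)
    c = 17 < c
    for j in nums:
        print(nums)
        if 38 < cap and cap >= cap:
            continue
    record(c)
    return 1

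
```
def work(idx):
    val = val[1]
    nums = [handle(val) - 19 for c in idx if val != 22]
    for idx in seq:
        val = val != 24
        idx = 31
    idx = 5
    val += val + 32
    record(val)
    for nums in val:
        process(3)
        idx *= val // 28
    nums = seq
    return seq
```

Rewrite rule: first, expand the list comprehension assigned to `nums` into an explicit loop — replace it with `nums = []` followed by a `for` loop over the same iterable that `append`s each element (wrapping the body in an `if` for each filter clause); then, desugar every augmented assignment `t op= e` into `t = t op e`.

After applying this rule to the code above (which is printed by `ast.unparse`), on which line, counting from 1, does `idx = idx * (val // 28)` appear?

15

Transformed code:
def work(idx):
    val = val[1]
    nums = []
    for c in idx:
        if val != 22:
            nums.append(handle(val) - 19)
    for idx in seq:
        val = val != 24
        idx = 31
    idx = 5
    val = val + (val + 32)
    record(val)
    for nums in val:
        process(3)
        idx = idx * (val // 28)
    nums = seq
    return seq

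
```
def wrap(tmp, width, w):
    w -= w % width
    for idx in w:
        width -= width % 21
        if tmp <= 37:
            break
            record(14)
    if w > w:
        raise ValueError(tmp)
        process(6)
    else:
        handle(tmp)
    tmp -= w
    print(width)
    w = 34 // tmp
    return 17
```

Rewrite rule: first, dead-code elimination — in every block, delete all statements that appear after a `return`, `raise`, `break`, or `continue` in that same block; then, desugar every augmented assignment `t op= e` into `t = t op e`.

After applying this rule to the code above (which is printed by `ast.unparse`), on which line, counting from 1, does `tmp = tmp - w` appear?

11

Transformed code:
def wrap(tmp, width, w):
    w = w - w % width
    for idx in w:
        width = width - width % 21
        if tmp <= 37:
            break
    if w > w:
        raise ValueError(tmp)
    else:
        handle(tmp)
    tmp = tmp - w
    print(width)
    w = 34 // tmp
    return 17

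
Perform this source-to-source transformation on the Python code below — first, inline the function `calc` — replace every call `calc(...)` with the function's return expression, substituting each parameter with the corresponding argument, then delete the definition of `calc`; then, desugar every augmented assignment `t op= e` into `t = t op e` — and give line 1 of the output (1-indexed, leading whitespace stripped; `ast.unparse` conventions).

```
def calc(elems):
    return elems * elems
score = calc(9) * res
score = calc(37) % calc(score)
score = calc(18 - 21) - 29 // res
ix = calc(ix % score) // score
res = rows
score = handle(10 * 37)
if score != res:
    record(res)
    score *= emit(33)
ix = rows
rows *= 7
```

score = 9 * 9 * res

Transformed code:
score = 9 * 9 * res
score = 37 * 37 % (score * score)
score = (18 - 21) * (18 - 21) - 29 // res
ix = ix % score * (ix % score) // score
res = rows
score = handle(10 * 37)
if score != res:
    record(res)
    score = score * emit(33)
ix = rows
rows = rows * 7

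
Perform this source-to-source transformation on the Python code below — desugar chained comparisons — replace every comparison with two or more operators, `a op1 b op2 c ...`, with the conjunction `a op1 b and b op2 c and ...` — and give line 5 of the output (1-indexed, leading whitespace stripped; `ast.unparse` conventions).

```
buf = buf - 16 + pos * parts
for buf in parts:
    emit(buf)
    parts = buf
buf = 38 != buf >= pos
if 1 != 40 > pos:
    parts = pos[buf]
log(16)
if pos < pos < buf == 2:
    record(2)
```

Transformed code:
buf = buf - 16 + pos * parts
for buf in parts:
    emit(buf)
    parts = buf
buf = 38 != buf and buf >= pos
if 1 != 40 and 40 > pos:
    parts = pos[buf]
log(16)
if pos < pos and pos < buf and (buf == 2):
    record(2)

buf = 38 != buf and buf >= pos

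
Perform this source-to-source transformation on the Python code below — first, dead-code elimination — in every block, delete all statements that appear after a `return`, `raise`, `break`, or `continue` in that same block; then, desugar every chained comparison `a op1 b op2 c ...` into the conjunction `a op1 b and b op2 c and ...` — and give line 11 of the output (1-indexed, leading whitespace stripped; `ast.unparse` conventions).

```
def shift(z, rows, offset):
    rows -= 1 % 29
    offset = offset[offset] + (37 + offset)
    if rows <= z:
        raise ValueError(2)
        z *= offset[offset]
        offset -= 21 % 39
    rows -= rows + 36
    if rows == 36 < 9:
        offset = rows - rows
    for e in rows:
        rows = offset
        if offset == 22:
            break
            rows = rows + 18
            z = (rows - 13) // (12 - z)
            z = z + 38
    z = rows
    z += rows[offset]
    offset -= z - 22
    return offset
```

if offset == 22:

Transformed code:
def shift(z, rows, offset):
    rows -= 1 % 29
    offset = offset[offset] + (37 + offset)
    if rows <= z:
        raise ValueError(2)
    rows -= rows + 36
    if rows == 36 and 36 < 9:
        offset = rows - rows
    for e in rows:
        rows = offset
        if offset == 22:
            break
    z = rows
    z += rows[offset]
    offset -= z - 22
    return offset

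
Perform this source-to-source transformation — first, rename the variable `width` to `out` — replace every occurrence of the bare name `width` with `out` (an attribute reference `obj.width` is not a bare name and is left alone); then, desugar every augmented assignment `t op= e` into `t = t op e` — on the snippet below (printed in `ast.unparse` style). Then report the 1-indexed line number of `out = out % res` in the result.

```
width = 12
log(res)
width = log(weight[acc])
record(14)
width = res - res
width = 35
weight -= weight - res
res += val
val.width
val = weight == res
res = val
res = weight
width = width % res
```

13

Transformed code:
out = 12
log(res)
out = log(weight[acc])
record(14)
out = res - res
out = 35
weight = weight - (weight - res)
res = res + val
val.width
val = weight == res
res = val
res = weight
out = out % res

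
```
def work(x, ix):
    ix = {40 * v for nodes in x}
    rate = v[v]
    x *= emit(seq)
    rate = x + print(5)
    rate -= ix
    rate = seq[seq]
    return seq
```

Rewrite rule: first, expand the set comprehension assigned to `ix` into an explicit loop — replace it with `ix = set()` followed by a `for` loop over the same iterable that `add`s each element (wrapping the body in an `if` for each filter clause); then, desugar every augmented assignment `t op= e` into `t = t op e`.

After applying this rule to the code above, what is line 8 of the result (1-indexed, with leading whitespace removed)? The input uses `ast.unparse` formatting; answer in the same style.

rate = rate - ix

Transformed code:
def work(x, ix):
    ix = set()
    for nodes in x:
        ix.add(40 * v)
    rate = v[v]
    x = x * emit(seq)
    rate = x + print(5)
    rate = rate - ix
    rate = seq[seq]
    return seq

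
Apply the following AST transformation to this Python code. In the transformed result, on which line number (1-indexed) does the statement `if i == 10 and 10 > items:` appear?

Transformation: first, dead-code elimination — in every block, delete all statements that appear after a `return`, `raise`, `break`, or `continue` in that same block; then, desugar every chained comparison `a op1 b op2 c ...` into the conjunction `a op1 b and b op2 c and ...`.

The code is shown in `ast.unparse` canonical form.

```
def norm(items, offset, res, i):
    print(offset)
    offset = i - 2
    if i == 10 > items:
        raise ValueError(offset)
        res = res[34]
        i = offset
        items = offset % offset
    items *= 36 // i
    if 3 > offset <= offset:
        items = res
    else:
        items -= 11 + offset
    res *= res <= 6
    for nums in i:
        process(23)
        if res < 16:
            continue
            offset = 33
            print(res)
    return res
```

Transformed code:
def norm(items, offset, res, i):
    print(offset)
    offset = i - 2
    if i == 10 and 10 > items:
        raise ValueError(offset)
    items *= 36 // i
    if 3 > offset and offset <= offset:
        items = res
    else:
        items -= 11 + offset
    res *= res <= 6
    for nums in i:
        process(23)
        if res < 16:
            continue
    return res

4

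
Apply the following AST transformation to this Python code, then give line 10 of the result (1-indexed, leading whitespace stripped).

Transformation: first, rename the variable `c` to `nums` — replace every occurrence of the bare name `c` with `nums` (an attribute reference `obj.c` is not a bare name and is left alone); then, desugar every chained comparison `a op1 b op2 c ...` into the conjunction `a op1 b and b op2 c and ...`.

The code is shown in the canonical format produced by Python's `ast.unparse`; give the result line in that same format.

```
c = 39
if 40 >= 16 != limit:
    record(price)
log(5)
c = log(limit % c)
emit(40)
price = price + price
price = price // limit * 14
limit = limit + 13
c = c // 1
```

nums = nums // 1

Transformed code:
nums = 39
if 40 >= 16 and 16 != limit:
    record(price)
log(5)
nums = log(limit % nums)
emit(40)
price = price + price
price = price // limit * 14
limit = limit + 13
nums = nums // 1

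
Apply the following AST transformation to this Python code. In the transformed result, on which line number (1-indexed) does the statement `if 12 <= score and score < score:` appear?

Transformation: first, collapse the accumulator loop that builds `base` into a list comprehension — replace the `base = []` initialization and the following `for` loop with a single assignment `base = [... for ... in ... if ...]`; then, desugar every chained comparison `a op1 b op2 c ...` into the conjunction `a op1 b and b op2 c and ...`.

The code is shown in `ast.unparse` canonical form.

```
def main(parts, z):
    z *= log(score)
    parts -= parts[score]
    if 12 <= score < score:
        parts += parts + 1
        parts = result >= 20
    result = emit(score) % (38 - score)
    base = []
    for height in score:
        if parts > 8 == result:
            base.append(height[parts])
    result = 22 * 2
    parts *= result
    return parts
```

4

Transformed code:
def main(parts, z):
    z *= log(score)
    parts -= parts[score]
    if 12 <= score and score < score:
        parts += parts + 1
        parts = result >= 20
    result = emit(score) % (38 - score)
    base = [height[parts] for height in score if parts > 8 and 8 == result]
    result = 22 * 2
    parts *= result
    return parts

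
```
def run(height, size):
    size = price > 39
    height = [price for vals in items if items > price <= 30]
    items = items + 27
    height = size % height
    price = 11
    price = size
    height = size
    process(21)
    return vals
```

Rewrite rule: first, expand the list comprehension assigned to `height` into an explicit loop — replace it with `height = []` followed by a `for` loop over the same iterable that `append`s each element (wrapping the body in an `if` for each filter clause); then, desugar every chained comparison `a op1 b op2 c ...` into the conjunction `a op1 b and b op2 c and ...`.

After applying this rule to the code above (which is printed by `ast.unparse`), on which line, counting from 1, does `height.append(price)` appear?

Transformed code:
def run(height, size):
    size = price > 39
    height = []
    for vals in items:
        if items > price and price <= 30:
            height.append(price)
    items = items + 27
    height = size % height
    price = 11
    price = size
    height = size
    process(21)
    return vals

6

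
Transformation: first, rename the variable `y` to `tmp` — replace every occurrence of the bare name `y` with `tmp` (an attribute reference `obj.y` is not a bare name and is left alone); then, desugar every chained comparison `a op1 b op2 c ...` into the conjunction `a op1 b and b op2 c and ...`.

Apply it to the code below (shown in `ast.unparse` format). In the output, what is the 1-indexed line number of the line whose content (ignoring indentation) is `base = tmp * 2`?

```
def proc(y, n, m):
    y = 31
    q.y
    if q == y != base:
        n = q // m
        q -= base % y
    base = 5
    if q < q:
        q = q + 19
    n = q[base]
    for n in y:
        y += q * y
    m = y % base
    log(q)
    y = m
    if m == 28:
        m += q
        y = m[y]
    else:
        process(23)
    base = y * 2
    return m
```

21

Transformed code:
def proc(tmp, n, m):
    tmp = 31
    q.y
    if q == tmp and tmp != base:
        n = q // m
        q -= base % tmp
    base = 5
    if q < q:
        q = q + 19
    n = q[base]
    for n in tmp:
        tmp += q * tmp
    m = tmp % base
    log(q)
    tmp = m
    if m == 28:
        m += q
        tmp = m[tmp]
    else:
        process(23)
    base = tmp * 2
    return m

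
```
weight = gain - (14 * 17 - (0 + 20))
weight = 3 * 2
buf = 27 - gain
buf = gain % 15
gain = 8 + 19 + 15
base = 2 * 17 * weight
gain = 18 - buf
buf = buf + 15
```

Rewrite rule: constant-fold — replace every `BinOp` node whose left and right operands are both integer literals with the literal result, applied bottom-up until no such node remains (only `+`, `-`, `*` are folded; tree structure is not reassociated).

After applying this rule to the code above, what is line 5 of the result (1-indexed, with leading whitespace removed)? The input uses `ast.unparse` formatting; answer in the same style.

Transformed code:
weight = gain - 218
weight = 6
buf = 27 - gain
buf = gain % 15
gain = 42
base = 34 * weight
gain = 18 - buf
buf = buf + 15

gain = 42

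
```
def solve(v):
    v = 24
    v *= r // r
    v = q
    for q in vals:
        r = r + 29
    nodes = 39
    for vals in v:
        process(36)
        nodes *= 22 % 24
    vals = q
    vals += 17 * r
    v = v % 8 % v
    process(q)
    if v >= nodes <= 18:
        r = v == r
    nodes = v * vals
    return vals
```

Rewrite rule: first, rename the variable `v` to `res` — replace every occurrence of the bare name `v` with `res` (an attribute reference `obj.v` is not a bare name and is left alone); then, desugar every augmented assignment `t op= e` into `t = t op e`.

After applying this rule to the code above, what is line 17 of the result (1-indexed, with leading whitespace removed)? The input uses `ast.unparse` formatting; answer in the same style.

nodes = res * vals

Transformed code:
def solve(res):
    res = 24
    res = res * (r // r)
    res = q
    for q in vals:
        r = r + 29
    nodes = 39
    for vals in res:
        process(36)
        nodes = nodes * (22 % 24)
    vals = q
    vals = vals + 17 * r
    res = res % 8 % res
    process(q)
    if res >= nodes <= 18:
        r = res == r
    nodes = res * vals
    return vals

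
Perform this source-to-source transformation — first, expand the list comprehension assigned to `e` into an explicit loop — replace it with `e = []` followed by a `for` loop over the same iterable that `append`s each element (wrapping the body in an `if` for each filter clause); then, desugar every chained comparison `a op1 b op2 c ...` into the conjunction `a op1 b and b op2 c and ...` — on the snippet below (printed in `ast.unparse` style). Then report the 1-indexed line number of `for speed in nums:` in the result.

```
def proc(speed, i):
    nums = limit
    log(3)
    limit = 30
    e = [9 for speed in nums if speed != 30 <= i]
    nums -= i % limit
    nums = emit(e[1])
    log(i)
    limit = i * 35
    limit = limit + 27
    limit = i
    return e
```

Transformed code:
def proc(speed, i):
    nums = limit
    log(3)
    limit = 30
    e = []
    for speed in nums:
        if speed != 30 and 30 <= i:
            e.append(9)
    nums -= i % limit
    nums = emit(e[1])
    log(i)
    limit = i * 35
    limit = limit + 27
    limit = i
    return e

6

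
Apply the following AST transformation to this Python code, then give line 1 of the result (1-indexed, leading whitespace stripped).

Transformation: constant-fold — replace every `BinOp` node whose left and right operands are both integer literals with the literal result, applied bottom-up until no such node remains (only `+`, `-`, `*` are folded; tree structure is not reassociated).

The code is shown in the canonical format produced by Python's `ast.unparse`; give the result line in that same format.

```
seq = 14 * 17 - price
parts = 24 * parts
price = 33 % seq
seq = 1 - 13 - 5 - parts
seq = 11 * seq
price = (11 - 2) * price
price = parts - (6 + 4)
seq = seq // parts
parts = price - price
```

Transformed code:
seq = 238 - price
parts = 24 * parts
price = 33 % seq
seq = -17 - parts
seq = 11 * seq
price = 9 * price
price = parts - 10
seq = seq // parts
parts = price - price

seq = 238 - price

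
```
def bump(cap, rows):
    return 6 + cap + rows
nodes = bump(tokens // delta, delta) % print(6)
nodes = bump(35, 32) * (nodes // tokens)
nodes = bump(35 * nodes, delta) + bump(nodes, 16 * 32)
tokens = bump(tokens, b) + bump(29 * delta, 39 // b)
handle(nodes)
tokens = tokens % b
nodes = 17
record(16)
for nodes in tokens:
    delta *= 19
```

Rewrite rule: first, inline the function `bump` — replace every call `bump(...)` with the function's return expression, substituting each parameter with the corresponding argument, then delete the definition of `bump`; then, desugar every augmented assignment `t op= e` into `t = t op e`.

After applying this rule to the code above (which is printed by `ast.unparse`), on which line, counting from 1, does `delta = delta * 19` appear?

10

Transformed code:
nodes = (6 + tokens // delta + delta) % print(6)
nodes = (6 + 35 + 32) * (nodes // tokens)
nodes = 6 + 35 * nodes + delta + (6 + nodes + 16 * 32)
tokens = 6 + tokens + b + (6 + 29 * delta + 39 // b)
handle(nodes)
tokens = tokens % b
nodes = 17
record(16)
for nodes in tokens:
    delta = delta * 19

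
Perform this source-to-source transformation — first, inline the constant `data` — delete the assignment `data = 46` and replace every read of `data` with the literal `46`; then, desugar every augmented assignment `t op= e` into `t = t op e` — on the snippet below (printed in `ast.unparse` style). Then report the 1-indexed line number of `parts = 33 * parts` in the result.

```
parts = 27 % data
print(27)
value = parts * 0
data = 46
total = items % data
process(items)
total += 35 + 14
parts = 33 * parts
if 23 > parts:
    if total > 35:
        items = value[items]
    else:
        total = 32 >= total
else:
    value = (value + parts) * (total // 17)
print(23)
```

Transformed code:
parts = 27 % 46
print(27)
value = parts * 0
total = items % 46
process(items)
total = total + (35 + 14)
parts = 33 * parts
if 23 > parts:
    if total > 35:
        items = value[items]
    else:
        total = 32 >= total
else:
    value = (value + parts) * (total // 17)
print(23)

7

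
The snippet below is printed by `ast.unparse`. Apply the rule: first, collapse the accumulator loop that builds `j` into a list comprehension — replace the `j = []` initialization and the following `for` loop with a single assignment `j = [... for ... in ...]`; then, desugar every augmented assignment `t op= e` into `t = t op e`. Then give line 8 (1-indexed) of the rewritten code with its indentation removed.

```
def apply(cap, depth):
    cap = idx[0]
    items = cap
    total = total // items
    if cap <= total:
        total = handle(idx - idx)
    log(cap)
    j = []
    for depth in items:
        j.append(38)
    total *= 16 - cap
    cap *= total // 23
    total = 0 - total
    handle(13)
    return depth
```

Transformed code:
def apply(cap, depth):
    cap = idx[0]
    items = cap
    total = total // items
    if cap <= total:
        total = handle(idx - idx)
    log(cap)
    j = [38 for depth in items]
    total = total * (16 - cap)
    cap = cap * (total // 23)
    total = 0 - total
    handle(13)
    return depth

j = [38 for depth in items]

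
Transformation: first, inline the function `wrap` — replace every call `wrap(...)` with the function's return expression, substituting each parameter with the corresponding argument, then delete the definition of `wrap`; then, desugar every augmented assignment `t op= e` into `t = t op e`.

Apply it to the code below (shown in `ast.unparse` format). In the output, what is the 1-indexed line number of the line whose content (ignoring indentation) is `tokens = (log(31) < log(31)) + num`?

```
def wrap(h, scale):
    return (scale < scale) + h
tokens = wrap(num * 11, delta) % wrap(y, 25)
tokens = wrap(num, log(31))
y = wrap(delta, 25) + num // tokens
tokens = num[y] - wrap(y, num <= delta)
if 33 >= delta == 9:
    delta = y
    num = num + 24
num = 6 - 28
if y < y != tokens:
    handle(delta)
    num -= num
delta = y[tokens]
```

Transformed code:
tokens = ((delta < delta) + num * 11) % ((25 < 25) + y)
tokens = (log(31) < log(31)) + num
y = (25 < 25) + delta + num // tokens
tokens = num[y] - (((num <= delta) < (num <= delta)) + y)
if 33 >= delta == 9:
    delta = y
    num = num + 24
num = 6 - 28
if y < y != tokens:
    handle(delta)
    num = num - num
delta = y[tokens]

2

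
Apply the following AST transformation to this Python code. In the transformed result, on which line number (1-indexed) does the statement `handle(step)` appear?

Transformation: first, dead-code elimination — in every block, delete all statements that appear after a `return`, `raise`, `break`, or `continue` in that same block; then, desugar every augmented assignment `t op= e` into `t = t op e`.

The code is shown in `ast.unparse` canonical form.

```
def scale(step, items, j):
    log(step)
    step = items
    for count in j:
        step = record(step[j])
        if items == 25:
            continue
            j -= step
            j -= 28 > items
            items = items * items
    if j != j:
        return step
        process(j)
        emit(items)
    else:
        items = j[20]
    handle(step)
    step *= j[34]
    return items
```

Transformed code:
def scale(step, items, j):
    log(step)
    step = items
    for count in j:
        step = record(step[j])
        if items == 25:
            continue
    if j != j:
        return step
    else:
        items = j[20]
    handle(step)
    step = step * j[34]
    return items

12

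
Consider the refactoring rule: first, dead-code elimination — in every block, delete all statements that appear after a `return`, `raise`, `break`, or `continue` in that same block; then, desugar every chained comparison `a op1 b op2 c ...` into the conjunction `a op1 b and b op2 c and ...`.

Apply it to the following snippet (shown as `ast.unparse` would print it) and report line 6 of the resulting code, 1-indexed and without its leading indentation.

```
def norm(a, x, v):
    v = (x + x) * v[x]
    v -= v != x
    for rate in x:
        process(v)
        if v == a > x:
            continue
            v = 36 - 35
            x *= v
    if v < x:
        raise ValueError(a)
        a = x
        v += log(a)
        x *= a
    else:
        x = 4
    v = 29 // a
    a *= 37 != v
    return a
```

if v == a and a > x:

Transformed code:
def norm(a, x, v):
    v = (x + x) * v[x]
    v -= v != x
    for rate in x:
        process(v)
        if v == a and a > x:
            continue
    if v < x:
        raise ValueError(a)
    else:
        x = 4
    v = 29 // a
    a *= 37 != v
    return a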